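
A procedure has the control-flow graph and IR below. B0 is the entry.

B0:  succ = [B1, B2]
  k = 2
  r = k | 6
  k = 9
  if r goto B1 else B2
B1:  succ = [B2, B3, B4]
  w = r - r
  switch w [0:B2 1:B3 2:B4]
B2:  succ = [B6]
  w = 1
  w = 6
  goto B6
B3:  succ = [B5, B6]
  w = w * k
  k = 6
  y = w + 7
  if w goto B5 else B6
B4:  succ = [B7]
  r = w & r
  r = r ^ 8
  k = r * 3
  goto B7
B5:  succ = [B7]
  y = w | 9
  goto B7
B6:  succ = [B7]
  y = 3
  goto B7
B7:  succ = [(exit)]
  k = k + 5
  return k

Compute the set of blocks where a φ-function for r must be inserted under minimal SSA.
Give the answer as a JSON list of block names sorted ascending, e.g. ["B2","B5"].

Answer: ["B7"]

Working:
idom tree: B1←B0 B2←B0 B3←B1 B4←B1 B5←B3 B6←B0 B7←B0
Dom at joins:
  B2: preds {B0,B1}: {B0} ∩ {B0,B1} = {B0}; idom=B0
  B6: preds {B2,B3}: {B0,B2} ∩ {B0,B1,B3} = {B0}; idom=B0
  B7: preds {B4,B5,B6}: {B0,B1,B4} ∩ {B0,B1,B3,B5} ∩ {B0,B6} = {B0}; idom=B0

DF walk-up:
  join B2 pred B0: · stop@B0
  join B2 pred B1: B1 stop@B0
  join B6 pred B2: B2 stop@B0
  join B6 pred B3: B3→B1 stop@B0
  join B7 pred B4: B4→B1 stop@B0
  join B7 pred B5: B5→B3→B1 stop@B0
  join B7 pred B6: B6 stop@B0
  B0 → ∅
  B1 → {B2,B6,B7}
  B2 → {B6}
  B3 → {B6,B7}
  B4 → {B7}
  B5 → {B7}
  B6 → {B7}
  B7 → ∅

φ for r: defs {B0,B4}
  DF⁺ = {B7}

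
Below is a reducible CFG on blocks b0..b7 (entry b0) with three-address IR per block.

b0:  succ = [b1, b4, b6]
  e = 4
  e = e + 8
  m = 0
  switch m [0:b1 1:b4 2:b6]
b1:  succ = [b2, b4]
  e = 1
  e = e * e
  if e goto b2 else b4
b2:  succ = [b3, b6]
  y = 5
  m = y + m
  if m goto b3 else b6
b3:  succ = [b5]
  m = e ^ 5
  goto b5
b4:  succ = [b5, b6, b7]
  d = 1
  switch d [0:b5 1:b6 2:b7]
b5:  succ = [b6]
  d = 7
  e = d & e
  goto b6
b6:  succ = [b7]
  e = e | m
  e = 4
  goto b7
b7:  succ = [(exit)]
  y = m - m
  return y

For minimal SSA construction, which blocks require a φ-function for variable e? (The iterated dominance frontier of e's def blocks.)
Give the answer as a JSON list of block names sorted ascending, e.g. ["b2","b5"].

idom tree: b1←b0 b2←b1 b3←b2 b4←b0 b5←b0 b6←b0 b7←b0
Dom at joins:
  b4: preds {b0,b1}: {b0} ∩ {b0,b1} = {b0}; idom=b0
  b5: preds {b3,b4}: {b0,b1,b2,b3} ∩ {b0,b4} = {b0}; idom=b0
  b6: preds {b0,b2,b4,b5}: {b0} ∩ {b0,b1,b2} ∩ {b0,b4} ∩ {b0,b5} = {b0}; idom=b0
  b7: preds {b4,b6}: {b0,b4} ∩ {b0,b6} = {b0}; idom=b0

Frontier:
  b4←b0: walk · to b0
  b4←b1: walk b1 to b0
  b5←b3: walk b3→b2→b1 to b0
  b5←b4: walk b4 to b0
  b6←b0: walk · to b0
  b6←b2: walk b2→b1 to b0
  b6←b4: walk b4 to b0
  b6←b5: walk b5 to b0
  b7←b4: walk b4 to b0
  b7←b6: walk b6 to b0
  DF(b0)=∅
  DF(b1)={b4,b5,b6}
  DF(b2)={b5,b6}
  DF(b3)={b5}
  DF(b4)={b5,b6,b7}
  DF(b5)={b6}
  DF(b6)={b7}
  DF(b7)=∅

φ for e: defs {b0,b1,b5,b6}
  DF⁺ = {b4,b5,b6,b7}

Answer: ["b4", "b5", "b6", "b7"]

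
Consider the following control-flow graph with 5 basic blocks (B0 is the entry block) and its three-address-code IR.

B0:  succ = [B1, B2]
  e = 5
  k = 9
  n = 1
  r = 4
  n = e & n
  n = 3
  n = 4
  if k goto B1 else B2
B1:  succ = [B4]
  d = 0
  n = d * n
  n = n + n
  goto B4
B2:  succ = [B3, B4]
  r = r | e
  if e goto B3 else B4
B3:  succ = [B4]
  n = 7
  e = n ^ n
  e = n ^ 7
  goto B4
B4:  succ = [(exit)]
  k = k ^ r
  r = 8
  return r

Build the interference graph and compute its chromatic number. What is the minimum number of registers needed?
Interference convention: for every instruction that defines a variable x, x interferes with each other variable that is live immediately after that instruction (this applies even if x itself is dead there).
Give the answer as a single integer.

def/use:
  B0 def {e,k,n,r} use ∅
  B1 def {d,n} use {n}
  B2 def {r} use {e,r}
  B3 def {e,n} use ∅
  B4 def {k,r} use {k,r}

Liveness:
  B0: in=∅ out={e,k,n,r}
  B1: in={k,n,r} out={k,r}
  B2: in={e,k,r} out={k,r}
  B3: in={k,r} out={k,r}
  B4: in={k,r} out=∅

Interfere edges:
  d↔{k,n,r}
  e↔{k,n,r}
  k↔{d,e,n,r}
  n↔{d,e,k,r}
  r↔{d,e,k,n}

Registers:
  clique {d,k,n,r} ⇒ need ≥ 4
  assign d→R3 e→R3 k→R0 n→R1 r→R2 — no edge inside a register ⇒ χ ≤ 4
  χ = 4

Answer: 4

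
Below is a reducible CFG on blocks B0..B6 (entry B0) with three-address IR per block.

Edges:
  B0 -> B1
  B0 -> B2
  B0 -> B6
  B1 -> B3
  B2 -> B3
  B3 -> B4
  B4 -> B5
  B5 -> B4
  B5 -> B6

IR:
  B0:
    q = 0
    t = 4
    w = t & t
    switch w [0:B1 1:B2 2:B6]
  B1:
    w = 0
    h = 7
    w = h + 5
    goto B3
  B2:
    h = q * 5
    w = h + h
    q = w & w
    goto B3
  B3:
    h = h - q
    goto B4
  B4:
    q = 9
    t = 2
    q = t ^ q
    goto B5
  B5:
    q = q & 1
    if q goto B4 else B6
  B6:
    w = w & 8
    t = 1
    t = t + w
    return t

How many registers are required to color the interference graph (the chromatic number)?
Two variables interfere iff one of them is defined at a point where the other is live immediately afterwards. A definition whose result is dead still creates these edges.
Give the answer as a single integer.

Block summaries:
  B0: def={q,t,w} ue=∅
  B1: def={h,w} ue=∅
  B2: def={h,q,w} ue={q}
  B3: def={h} ue={h,q}
  B4: def={q,t} ue=∅
  B5: def={q} ue={q}
  B6: def={t,w} ue={w}

Backward fixpoint:
  B0 li=∅ lo={q,w}
  B1 li={q} lo={h,q,w}
  B2 li={q} lo={h,q,w}
  B3 li={h,q,w} lo={w}
  B4 li={w} lo={q,w}
  B5 li={q,w} lo={w}
  B6 li={w} lo=∅

Interference:
  h — {q,w}
  q — {h,t,w}
  t — {q,w}
  w — {h,q,t}

Colouring:
  {h,q,w} pairwise interfere (3-clique) ⇒ χ ≥ 3
  3-colouring: r0={q}  r1={w}  r2={h,t}
  χ = 3

Answer: 3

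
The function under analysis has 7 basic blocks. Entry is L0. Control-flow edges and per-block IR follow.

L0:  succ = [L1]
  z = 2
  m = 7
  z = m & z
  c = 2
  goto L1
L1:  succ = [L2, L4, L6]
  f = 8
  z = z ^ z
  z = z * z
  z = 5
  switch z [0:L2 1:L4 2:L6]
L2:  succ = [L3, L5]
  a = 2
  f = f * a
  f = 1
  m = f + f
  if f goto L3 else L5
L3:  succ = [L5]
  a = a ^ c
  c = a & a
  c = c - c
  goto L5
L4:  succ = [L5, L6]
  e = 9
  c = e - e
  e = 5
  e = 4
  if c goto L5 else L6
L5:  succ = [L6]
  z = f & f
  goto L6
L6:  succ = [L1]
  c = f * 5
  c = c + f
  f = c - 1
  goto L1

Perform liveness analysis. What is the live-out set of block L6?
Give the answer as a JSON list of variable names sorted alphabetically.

Per-block:
  L0 def {c,m,z} use ∅
  L1 def {f,z} use {z}
  L2 def {a,f,m} use {f}
  L3 def {a,c} use {a,c}
  L4 def {c,e} use ∅
  L5 def {z} use {f}
  L6 def {c,f} use {f}

Backward fixpoint:
  L0: in=∅ out={c,z}
  L1: in={c,z} out={c,f,z}
  L2: in={c,f} out={a,c,f}
  L3: in={a,c,f} out={f}
  L4: in={f,z} out={f,z}
  L5: in={f} out={f,z}
  L6: in={f,z} out={c,z}

live-out(L6) = ["c", "z"]

Answer: ["c", "z"]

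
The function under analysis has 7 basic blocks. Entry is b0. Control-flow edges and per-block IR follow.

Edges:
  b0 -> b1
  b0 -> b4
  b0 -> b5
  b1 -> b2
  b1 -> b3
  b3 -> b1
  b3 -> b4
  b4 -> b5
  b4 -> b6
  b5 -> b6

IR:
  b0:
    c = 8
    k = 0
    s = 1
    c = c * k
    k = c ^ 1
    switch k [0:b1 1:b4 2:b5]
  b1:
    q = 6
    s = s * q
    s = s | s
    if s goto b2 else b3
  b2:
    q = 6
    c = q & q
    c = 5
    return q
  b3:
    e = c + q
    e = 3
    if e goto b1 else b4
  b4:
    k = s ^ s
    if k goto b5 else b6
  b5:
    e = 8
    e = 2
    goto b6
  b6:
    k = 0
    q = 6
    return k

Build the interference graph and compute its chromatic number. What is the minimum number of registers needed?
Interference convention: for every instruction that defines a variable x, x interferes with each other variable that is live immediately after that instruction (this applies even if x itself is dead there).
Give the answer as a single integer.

Answer: 4

Analysis:
Block summaries:
  b0: {c,k,s} / ∅
  b1: {q,s} / {s}
  b2: {c,q} / ∅
  b3: {e} / {c,q}
  b4: {k} / {s}
  b5: {e} / ∅
  b6: {k,q} / ∅

Live sets:
  live b0: ∅→{c,s}
  live b1: {c,s}→{c,q,s}
  live b2: ∅→∅
  live b3: {c,q,s}→{c,s}
  live b4: {s}→∅
  live b5: ∅→∅
  live b6: ∅→∅

Interference:
  c: {e,k,q,s}
  e: {c,s}
  k: {c,q,s}
  q: {c,k,s}
  s: {c,e,k,q}

Colouring:
  clique {c,k,q,s} ⇒ need ≥ 4
  4-colouring: c0={c}  c1={s}  c2={e,k}  c3={q}
  χ = 4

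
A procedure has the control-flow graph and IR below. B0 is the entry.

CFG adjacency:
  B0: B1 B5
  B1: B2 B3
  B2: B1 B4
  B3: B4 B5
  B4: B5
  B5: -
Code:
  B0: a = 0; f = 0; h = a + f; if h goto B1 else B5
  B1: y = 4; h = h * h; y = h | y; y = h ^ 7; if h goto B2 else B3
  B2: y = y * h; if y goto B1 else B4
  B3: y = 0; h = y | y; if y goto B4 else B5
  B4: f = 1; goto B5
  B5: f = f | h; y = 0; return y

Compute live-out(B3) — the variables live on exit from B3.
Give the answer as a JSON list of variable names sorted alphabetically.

Block summaries:
  B0 def {a,f,h} use ∅
  B1 def {h,y} use {h}
  B2 def {y} use {h,y}
  B3 def {h,y} use ∅
  B4 def {f} use ∅
  B5 def {f,y} use {f,h}

Live sets:
  B0: in=∅ out={f,h}
  B1: in={f,h} out={f,h,y}
  B2: in={f,h,y} out={f,h}
  B3: in={f} out={f,h}
  B4: in={h} out={f,h}
  B5: in={f,h} out=∅

live-out(B3) = ["f", "h"]

Answer: ["f", "h"]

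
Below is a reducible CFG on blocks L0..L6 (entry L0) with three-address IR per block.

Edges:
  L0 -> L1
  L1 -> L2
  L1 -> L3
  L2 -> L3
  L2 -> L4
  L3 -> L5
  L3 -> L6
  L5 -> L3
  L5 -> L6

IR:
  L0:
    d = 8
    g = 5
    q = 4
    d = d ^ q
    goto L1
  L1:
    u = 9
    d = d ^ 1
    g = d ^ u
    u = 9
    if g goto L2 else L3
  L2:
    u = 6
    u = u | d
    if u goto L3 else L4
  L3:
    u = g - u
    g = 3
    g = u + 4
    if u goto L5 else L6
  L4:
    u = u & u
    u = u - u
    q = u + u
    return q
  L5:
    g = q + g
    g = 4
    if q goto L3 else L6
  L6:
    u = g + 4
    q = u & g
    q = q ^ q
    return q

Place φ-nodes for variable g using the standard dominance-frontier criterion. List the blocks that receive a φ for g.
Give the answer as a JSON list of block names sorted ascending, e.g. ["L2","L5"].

idom tree: L1←L0 L2←L1 L3←L1 L4←L2 L5←L3 L6←L3
Dom at joins:
  L3: preds {L1,L2,L5}: {L0,L1} ∩ {L0,L1,L2} ∩ {L0,L1,L3,L5} = {L0,L1}; idom=L1
  L6: preds {L3,L5}: {L0,L1,L3} ∩ {L0,L1,L3,L5} = {L0,L1,L3}; idom=L3

DF derivation:
  join L3 pred L1: · stop@L1
  join L3 pred L2: L2 stop@L1
  join L3 pred L5: L5→L3 stop@L1
  join L6 pred L3: · stop@L3
  join L6 pred L5: L5 stop@L3
  DF(L0)=∅
  DF(L1)=∅
  DF(L2)={L3}
  DF(L3)={L3}
  DF(L4)=∅
  DF(L5)={L3,L6}
  DF(L6)=∅

φ for g: defs {L0,L1,L3,L5}
  DF⁺ = {L3,L6}

Answer: ["L3", "L6"]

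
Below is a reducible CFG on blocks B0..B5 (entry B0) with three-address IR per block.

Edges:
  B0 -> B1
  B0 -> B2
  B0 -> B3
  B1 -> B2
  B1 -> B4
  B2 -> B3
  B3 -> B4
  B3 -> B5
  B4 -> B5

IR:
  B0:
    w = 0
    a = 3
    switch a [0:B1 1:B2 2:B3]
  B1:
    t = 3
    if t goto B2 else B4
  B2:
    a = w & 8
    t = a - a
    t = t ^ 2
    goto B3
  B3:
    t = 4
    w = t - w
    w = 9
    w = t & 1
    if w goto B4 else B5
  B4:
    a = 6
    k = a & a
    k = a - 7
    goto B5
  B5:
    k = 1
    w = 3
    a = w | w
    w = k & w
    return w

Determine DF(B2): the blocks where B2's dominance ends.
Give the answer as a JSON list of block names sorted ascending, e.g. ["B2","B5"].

Answer: ["B3"]

Derivation:
idom tree: B1←B0 B2←B0 B3←B0 B4←B0 B5←B0
Join-block Dom:
  B2: preds {B0,B1}: {B0} ∩ {B0,B1} = {B0}; idom=B0
  B3: preds {B0,B2}: {B0} ∩ {B0,B2} = {B0}; idom=B0
  B4: preds {B1,B3}: {B0,B1} ∩ {B0,B3} = {B0}; idom=B0
  B5: preds {B3,B4}: {B0,B3} ∩ {B0,B4} = {B0}; idom=B0

DF derivation:
  B2←B0: walk · to B0
  B2←B1: walk B1 to B0
  B3←B0: walk · to B0
  B3←B2: walk B2 to B0
  B4←B1: walk B1 to B0
  B4←B3: walk B3 to B0
  B5←B3: walk B3 to B0
  B5←B4: walk B4 to B0
  DF(B0)=∅
  DF(B1)={B2,B4}
  DF(B2)={B3}
  DF(B3)={B4,B5}
  DF(B4)={B5}
  DF(B5)=∅

DF(B2) = ["B3"]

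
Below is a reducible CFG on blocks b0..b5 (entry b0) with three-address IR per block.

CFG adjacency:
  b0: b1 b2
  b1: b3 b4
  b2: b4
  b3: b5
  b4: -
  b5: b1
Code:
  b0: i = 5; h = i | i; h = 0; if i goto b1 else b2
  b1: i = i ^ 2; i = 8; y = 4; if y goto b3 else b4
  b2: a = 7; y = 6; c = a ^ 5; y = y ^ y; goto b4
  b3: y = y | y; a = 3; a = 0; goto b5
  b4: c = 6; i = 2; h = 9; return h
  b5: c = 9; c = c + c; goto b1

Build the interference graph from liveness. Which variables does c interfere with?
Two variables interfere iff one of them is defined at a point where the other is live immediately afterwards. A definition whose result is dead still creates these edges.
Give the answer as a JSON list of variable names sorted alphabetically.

Answer: ["i", "y"]

Derivation:
Block summaries:
  b0: def={h,i} ue=∅
  b1: def={i,y} ue={i}
  b2: def={a,c,y} ue=∅
  b3: def={a,y} ue={y}
  b4: def={c,h,i} ue=∅
  b5: def={c} ue=∅

Live sets:
  live b0: ∅→{i}
  live b1: {i}→{i,y}
  live b2: ∅→∅
  live b3: {i,y}→{i}
  live b4: ∅→∅
  live b5: {i}→{i}

Conflict graph:
  a — {i,y}
  c — {i,y}
  h — {i}
  i — {a,c,h,y}
  y — {a,c,i}

N(c) = ["i", "y"]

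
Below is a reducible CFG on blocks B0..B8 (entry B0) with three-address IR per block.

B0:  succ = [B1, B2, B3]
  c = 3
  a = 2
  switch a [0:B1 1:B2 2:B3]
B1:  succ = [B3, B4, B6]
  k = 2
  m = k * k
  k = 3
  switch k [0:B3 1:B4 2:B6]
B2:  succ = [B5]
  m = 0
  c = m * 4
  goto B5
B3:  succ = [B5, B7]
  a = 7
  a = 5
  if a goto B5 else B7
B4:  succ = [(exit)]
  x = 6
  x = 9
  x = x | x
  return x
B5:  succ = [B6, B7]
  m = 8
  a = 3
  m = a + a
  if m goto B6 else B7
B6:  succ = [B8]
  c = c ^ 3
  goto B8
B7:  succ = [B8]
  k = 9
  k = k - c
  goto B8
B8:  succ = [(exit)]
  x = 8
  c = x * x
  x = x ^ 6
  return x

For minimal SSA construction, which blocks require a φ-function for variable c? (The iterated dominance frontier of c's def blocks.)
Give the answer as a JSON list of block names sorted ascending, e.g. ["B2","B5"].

Answer: ["B5", "B6", "B7", "B8"]

Analysis:
idom tree: B1←B0 B2←B0 B3←B0 B4←B1 B5←B0 B6←B0 B7←B0 B8←B0
Dom∩ at merges:
  B3: preds {B0,B1}: {B0} ∩ {B0,B1} = {B0}; idom=B0
  B5: preds {B2,B3}: {B0,B2} ∩ {B0,B3} = {B0}; idom=B0
  B6: preds {B1,B5}: {B0,B1} ∩ {B0,B5} = {B0}; idom=B0
  B7: preds {B3,B5}: {B0,B3} ∩ {B0,B5} = {B0}; idom=B0
  B8: preds {B6,B7}: {B0,B6} ∩ {B0,B7} = {B0}; idom=B0

Frontier:
  B3←B0: walk · to B0
  B3←B1: walk B1 to B0
  B5←B2: walk B2 to B0
  B5←B3: walk B3 to B0
  B6←B1: walk B1 to B0
  B6←B5: walk B5 to B0
  B7←B3: walk B3 to B0
  B7←B5: walk B5 to B0
  B8←B6: walk B6 to B0
  B8←B7: walk B7 to B0
  B0: DF=∅
  B1: DF={B3,B6}
  B2: DF={B5}
  B3: DF={B5,B7}
  B4: DF=∅
  B5: DF={B6,B7}
  B6: DF={B8}
  B7: DF={B8}
  B8: DF=∅

φ for c: defs {B0,B2,B6,B8}
  DF⁺ = {B5,B6,B7,B8}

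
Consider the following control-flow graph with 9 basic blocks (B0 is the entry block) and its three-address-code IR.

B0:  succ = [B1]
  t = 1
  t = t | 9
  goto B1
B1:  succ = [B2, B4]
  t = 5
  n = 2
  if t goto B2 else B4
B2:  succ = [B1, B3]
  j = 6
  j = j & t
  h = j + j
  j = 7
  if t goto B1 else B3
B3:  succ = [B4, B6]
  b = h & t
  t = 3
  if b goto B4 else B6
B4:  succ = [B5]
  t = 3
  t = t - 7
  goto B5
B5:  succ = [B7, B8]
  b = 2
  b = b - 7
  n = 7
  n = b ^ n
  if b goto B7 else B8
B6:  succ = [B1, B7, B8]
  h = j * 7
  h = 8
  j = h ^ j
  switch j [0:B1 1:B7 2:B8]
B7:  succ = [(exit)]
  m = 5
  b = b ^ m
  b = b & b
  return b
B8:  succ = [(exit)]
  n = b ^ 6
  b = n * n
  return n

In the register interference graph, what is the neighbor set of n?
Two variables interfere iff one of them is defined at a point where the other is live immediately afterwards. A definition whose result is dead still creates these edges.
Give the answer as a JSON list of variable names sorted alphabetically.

Answer: ["b", "t"]

Derivation:
def/use:
  B0: {t} / ∅
  B1: {n,t} / ∅
  B2: {h,j} / {t}
  B3: {b,t} / {h,t}
  B4: {t} / ∅
  B5: {b,n} / ∅
  B6: {h,j} / {j}
  B7: {b,m} / {b}
  B8: {b,n} / {b}

Liveness:
  B0: in=∅ out=∅
  B1: in=∅ out={t}
  B2: in={t} out={h,j,t}
  B3: in={h,j,t} out={b,j}
  B4: in=∅ out=∅
  B5: in=∅ out={b}
  B6: in={b,j} out={b}
  B7: in={b} out=∅
  B8: in={b} out=∅

Conflict graph:
  b: {h,j,m,n,t}
  h: {b,j,t}
  j: {b,h,t}
  m: {b}
  n: {b,t}
  t: {b,h,j,n}

N(n) = ["b", "t"]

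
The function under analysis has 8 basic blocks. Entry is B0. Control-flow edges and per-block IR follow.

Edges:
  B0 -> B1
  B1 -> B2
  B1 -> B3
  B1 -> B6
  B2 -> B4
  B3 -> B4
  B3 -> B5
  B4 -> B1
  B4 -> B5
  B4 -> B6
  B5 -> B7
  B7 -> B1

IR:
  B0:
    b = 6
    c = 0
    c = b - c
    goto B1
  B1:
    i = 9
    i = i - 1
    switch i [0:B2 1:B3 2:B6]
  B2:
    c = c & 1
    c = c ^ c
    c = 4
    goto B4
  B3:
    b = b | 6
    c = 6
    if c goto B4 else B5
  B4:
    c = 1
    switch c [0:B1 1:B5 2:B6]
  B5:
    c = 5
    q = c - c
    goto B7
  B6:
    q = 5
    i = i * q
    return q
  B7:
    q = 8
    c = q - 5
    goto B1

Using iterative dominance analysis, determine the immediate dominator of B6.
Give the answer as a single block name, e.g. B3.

Answer: B1

Analysis:
idom tree: B1←B0 B2←B1 B3←B1 B4←B1 B5←B1 B6←B1 B7←B5
Dom at joins:
  B1: preds {B0,B4,B7}: {B0} ∩ {B0,B1,B4} ∩ {B0,B1,B5,B7} = {B0}; idom=B0
  B4: preds {B2,B3}: {B0,B1,B2} ∩ {B0,B1,B3} = {B0,B1}; idom=B1
  B5: preds {B3,B4}: {B0,B1,B3} ∩ {B0,B1,B4} = {B0,B1}; idom=B1
  B6: preds {B1,B4}: {B0,B1} ∩ {B0,B1,B4} = {B0,B1}; idom=B1

idom(B6) = B1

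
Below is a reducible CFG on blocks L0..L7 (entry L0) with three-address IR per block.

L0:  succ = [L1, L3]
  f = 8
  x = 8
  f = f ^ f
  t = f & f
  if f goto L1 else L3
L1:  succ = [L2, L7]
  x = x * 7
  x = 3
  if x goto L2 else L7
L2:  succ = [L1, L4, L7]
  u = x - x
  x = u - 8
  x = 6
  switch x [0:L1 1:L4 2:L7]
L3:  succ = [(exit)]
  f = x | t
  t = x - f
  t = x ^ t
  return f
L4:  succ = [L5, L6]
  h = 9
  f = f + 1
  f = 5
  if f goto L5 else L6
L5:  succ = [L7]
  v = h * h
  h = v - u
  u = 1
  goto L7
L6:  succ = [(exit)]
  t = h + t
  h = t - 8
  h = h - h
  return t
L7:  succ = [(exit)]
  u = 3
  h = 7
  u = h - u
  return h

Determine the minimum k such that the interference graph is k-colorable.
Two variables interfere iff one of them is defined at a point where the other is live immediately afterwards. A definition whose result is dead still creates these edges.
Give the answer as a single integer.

Per-block:
  L0: def={f,t,x} ue=∅
  L1: def={x} ue={x}
  L2: def={u,x} ue={x}
  L3: def={f,t} ue={t,x}
  L4: def={f,h} ue={f}
  L5: def={h,u,v} ue={h,u}
  L6: def={h,t} ue={h,t}
  L7: def={h,u} ue=∅

Liveness:
  L0: in=∅ out={f,t,x}
  L1: in={f,t,x} out={f,t,x}
  L2: in={f,t,x} out={f,t,u,x}
  L3: in={t,x} out=∅
  L4: in={f,t,u} out={h,t,u}
  L5: in={h,u} out=∅
  L6: in={h,t} out=∅
  L7: in=∅ out=∅

Interference:
  f↔{h,t,u,x}
  h↔{f,t,u}
  t↔{f,h,u,x}
  u↔{f,h,t,v,x}
  v↔{u}
  x↔{f,t,u}

Chromatic number:
  clique {f,h,t,u} ⇒ need ≥ 4
  assign f→r1 h→r3 t→r2 u→r0 v→r1 x→r3 — no edge inside a register ⇒ χ ≤ 4
  χ = 4

Answer: 4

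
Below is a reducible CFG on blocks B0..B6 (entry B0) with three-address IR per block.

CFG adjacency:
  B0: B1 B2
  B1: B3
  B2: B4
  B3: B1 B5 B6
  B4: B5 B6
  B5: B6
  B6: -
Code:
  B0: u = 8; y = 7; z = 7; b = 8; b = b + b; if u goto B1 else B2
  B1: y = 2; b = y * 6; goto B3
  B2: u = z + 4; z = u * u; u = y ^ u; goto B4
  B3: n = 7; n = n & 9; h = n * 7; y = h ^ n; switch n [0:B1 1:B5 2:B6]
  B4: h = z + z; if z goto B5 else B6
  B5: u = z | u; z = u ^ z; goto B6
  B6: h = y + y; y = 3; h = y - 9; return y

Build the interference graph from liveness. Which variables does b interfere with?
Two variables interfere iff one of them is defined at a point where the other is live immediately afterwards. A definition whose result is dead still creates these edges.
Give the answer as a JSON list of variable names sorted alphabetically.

Per-block:
  B0 def {b,u,y,z} use ∅
  B1 def {b,y} use ∅
  B2 def {u,z} use {y,z}
  B3 def {h,n,y} use ∅
  B4 def {h} use {z}
  B5 def {u,z} use {u,z}
  B6 def {h,y} use {y}

Liveness:
  live B0: ∅→{u,y,z}
  live B1: {u,z}→{u,z}
  live B2: {y,z}→{u,y,z}
  live B3: {u,z}→{u,y,z}
  live B4: {u,y,z}→{u,y,z}
  live B5: {u,y,z}→{y}
  live B6: {y}→∅

Interference:
  b: {u,y,z}
  h: {n,u,y,z}
  n: {h,u,y,z}
  u: {b,h,n,y,z}
  y: {b,h,n,u,z}
  z: {b,h,n,u,y}

N(b) = ["u", "y", "z"]

Answer: ["u", "y", "z"]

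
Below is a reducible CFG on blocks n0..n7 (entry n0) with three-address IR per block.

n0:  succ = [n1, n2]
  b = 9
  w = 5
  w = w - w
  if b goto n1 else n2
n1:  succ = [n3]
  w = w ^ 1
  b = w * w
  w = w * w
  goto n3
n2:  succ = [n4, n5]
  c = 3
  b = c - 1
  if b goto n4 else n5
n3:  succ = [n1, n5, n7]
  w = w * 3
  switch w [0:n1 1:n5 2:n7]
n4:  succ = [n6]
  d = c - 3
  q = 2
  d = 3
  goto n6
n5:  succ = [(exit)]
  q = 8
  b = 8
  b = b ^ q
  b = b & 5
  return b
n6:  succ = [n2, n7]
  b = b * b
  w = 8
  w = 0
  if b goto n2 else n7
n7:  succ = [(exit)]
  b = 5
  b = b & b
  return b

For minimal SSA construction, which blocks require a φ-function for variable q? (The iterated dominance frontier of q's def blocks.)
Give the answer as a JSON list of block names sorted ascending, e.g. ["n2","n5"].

Answer: ["n2", "n5", "n7"]

Analysis:
idom tree: n1←n0 n2←n0 n3←n1 n4←n2 n5←n0 n6←n4 n7←n0
Dom∩ at merges:
  n1: preds {n0,n3}: {n0} ∩ {n0,n1,n3} = {n0}; idom=n0
  n2: preds {n0,n6}: {n0} ∩ {n0,n2,n4,n6} = {n0}; idom=n0
  n5: preds {n2,n3}: {n0,n2} ∩ {n0,n1,n3} = {n0}; idom=n0
  n7: preds {n3,n6}: {n0,n1,n3} ∩ {n0,n2,n4,n6} = {n0}; idom=n0

DF walk-up:
  n1←n0: walk · to n0
  n1←n3: walk n3→n1 to n0
  n2←n0: walk · to n0
  n2←n6: walk n6→n4→n2 to n0
  n5←n2: walk n2 to n0
  n5←n3: walk n3→n1 to n0
  n7←n3: walk n3→n1 to n0
  n7←n6: walk n6→n4→n2 to n0
  n0 → ∅
  n1 → {n1,n5,n7}
  n2 → {n2,n5,n7}
  n3 → {n1,n5,n7}
  n4 → {n2,n7}
  n5 → ∅
  n6 → {n2,n7}
  n7 → ∅

φ for q: defs {n4,n5}
  DF⁺ = {n2,n5,n7}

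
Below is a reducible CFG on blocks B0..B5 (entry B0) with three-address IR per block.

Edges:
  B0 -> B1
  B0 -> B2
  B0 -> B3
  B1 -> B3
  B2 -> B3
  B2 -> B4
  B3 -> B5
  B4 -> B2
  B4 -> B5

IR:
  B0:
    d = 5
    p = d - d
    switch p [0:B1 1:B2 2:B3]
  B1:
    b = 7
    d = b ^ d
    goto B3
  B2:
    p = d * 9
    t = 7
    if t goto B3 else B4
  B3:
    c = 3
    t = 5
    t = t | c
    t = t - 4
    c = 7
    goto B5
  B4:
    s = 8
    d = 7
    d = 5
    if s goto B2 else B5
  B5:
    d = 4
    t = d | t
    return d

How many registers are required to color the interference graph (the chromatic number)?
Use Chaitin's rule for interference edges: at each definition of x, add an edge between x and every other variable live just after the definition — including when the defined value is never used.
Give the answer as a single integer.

Per-block:
  B0: def={d,p} ue=∅
  B1: def={b,d} ue={d}
  B2: def={p,t} ue={d}
  B3: def={c,t} ue=∅
  B4: def={d,s} ue=∅
  B5: def={d,t} ue={t}

Backward fixpoint:
  live B0: ∅→{d}
  live B1: {d}→∅
  live B2: {d}→{t}
  live B3: ∅→{t}
  live B4: {t}→{d,t}
  live B5: {t}→∅

Interference:
  b — {d}
  c — {t}
  d — {b,p,s,t}
  p — {d}
  s — {d,t}
  t — {c,d,s}

Registers:
  {d,s,t} pairwise interfere (3-clique) ⇒ χ ≥ 3
  assign b→r1 c→r0 d→r0 p→r1 s→r2 t→r1 — no edge inside a register ⇒ χ ≤ 3
  χ = 3

Answer: 3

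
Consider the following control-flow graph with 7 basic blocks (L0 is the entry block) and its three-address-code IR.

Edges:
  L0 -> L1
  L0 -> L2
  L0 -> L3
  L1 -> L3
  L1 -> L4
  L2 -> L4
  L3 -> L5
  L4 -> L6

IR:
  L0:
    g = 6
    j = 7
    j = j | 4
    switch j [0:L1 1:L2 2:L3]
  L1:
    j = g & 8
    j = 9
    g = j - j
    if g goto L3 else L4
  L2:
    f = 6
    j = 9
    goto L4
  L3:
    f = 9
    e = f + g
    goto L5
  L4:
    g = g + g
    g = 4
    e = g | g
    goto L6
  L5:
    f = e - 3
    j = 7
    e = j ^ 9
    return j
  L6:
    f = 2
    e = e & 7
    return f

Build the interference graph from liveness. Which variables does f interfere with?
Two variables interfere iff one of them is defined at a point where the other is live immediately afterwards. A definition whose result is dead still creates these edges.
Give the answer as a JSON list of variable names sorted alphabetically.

Answer: ["e", "g"]

Derivation:
Per-block:
  L0: def={g,j} ue=∅
  L1: def={g,j} ue={g}
  L2: def={f,j} ue=∅
  L3: def={e,f} ue={g}
  L4: def={e,g} ue={g}
  L5: def={e,f,j} ue={e}
  L6: def={e,f} ue={e}

Liveness:
  L0 li=∅ lo={g}
  L1 li={g} lo={g}
  L2 li={g} lo={g}
  L3 li={g} lo={e}
  L4 li={g} lo={e}
  L5 li={e} lo=∅
  L6 li={e} lo=∅

Interference:
  e: {f,j}
  f: {e,g}
  g: {f,j}
  j: {e,g}

N(f) = ["e", "g"]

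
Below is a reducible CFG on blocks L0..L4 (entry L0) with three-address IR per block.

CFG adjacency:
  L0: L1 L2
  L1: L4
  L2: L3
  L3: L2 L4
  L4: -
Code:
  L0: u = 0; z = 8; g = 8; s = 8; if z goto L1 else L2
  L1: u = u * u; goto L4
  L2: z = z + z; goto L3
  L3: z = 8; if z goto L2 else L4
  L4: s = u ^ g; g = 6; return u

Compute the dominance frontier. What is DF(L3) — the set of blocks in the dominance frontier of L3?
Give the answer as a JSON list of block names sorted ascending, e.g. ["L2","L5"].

Answer: ["L2", "L4"]

Working:
idom tree: L1←L0 L2←L0 L3←L2 L4←L0
Dom at joins:
  L2: preds {L0,L3}: {L0} ∩ {L0,L2,L3} = {L0}; idom=L0
  L4: preds {L1,L3}: {L0,L1} ∩ {L0,L2,L3} = {L0}; idom=L0

DF walk-up:
  join L2 pred L0: · stop@L0
  join L2 pred L3: L3→L2 stop@L0
  join L4 pred L1: L1 stop@L0
  join L4 pred L3: L3→L2 stop@L0
  L0: DF=∅
  L1: DF={L4}
  L2: DF={L2,L4}
  L3: DF={L2,L4}
  L4: DF=∅

DF(L3) = ["L2", "L4"]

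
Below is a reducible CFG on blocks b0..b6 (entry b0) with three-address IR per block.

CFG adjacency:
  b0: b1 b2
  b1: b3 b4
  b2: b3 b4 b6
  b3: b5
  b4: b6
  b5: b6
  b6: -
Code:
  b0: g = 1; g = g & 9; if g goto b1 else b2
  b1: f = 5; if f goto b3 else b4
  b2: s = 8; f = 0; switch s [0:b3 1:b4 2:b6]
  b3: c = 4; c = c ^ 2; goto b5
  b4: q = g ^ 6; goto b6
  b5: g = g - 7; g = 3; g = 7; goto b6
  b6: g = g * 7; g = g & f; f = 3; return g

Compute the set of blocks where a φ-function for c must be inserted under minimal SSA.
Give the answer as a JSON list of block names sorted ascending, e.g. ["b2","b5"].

idom tree: b1←b0 b2←b0 b3←b0 b4←b0 b5←b3 b6←b0
Dom at joins:
  b3: preds {b1,b2}: {b0,b1} ∩ {b0,b2} = {b0}; idom=b0
  b4: preds {b1,b2}: {b0,b1} ∩ {b0,b2} = {b0}; idom=b0
  b6: preds {b2,b4,b5}: {b0,b2} ∩ {b0,b4} ∩ {b0,b3,b5} = {b0}; idom=b0

DF walk-up:
  join b3 pred b1: b1 stop@b0
  join b3 pred b2: b2 stop@b0
  join b4 pred b1: b1 stop@b0
  join b4 pred b2: b2 stop@b0
  join b6 pred b2: b2 stop@b0
  join b6 pred b4: b4 stop@b0
  join b6 pred b5: b5→b3 stop@b0
  DF(b0)=∅
  DF(b1)={b3,b4}
  DF(b2)={b3,b4,b6}
  DF(b3)={b6}
  DF(b4)={b6}
  DF(b5)={b6}
  DF(b6)=∅

φ for c: defs {b3}
  DF⁺ = {b6}

Answer: ["b6"]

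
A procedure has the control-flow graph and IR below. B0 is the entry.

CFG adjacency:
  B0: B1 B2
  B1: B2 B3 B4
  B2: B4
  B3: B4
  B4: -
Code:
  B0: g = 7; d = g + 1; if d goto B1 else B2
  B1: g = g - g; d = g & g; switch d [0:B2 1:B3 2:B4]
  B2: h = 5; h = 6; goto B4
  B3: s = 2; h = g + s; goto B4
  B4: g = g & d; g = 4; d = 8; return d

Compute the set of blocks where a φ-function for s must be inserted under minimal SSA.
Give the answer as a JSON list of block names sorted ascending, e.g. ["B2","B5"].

idom tree: B1←B0 B2←B0 B3←B1 B4←B0
Dom at joins:
  B2: preds {B0,B1}: {B0} ∩ {B0,B1} = {B0}; idom=B0
  B4: preds {B1,B2,B3}: {B0,B1} ∩ {B0,B2} ∩ {B0,B1,B3} = {B0}; idom=B0

DF derivation:
  B2←B0: walk · to B0
  B2←B1: walk B1 to B0
  B4←B1: walk B1 to B0
  B4←B2: walk B2 to B0
  B4←B3: walk B3→B1 to B0
  DF(B0)=∅
  DF(B1)={B2,B4}
  DF(B2)={B4}
  DF(B3)={B4}
  DF(B4)=∅

φ for s: defs {B3}
  DF⁺ = {B4}

Answer: ["B4"]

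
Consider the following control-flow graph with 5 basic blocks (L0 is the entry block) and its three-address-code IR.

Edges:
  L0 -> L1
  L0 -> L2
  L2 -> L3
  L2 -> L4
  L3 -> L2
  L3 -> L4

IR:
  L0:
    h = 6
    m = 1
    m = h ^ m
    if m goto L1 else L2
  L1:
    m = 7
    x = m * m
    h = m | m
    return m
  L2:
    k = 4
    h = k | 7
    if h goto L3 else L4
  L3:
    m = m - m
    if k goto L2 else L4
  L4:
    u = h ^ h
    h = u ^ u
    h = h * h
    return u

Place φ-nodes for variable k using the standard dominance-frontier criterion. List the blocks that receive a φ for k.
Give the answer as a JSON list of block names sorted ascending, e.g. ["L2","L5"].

idom tree: L1←L0 L2←L0 L3←L2 L4←L2
Join-block Dom:
  L2: preds {L0,L3}: {L0} ∩ {L0,L2,L3} = {L0}; idom=L0
  L4: preds {L2,L3}: {L0,L2} ∩ {L0,L2,L3} = {L0,L2}; idom=L2

Frontier:
  join L2 pred L0: · stop@L0
  join L2 pred L3: L3→L2 stop@L0
  join L4 pred L2: · stop@L2
  join L4 pred L3: L3 stop@L2
  L0: DF=∅
  L1: DF=∅
  L2: DF={L2}
  L3: DF={L2,L4}
  L4: DF=∅

φ for k: defs {L2}
  DF⁺ = {L2}

Answer: ["L2"]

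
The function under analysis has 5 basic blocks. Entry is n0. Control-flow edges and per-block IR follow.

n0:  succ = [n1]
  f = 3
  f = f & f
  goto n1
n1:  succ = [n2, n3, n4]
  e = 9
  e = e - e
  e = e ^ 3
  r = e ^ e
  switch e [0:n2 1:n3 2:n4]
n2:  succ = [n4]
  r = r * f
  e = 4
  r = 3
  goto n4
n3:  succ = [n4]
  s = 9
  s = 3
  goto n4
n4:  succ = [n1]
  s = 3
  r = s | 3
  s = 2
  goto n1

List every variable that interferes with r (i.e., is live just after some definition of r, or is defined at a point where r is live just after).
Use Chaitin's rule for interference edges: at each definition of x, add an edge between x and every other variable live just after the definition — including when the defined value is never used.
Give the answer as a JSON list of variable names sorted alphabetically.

Answer: ["e", "f"]

Derivation:
Per-block:
  n0: def={f} ue=∅
  n1: def={e,r} ue=∅
  n2: def={e,r} ue={f,r}
  n3: def={s} ue=∅
  n4: def={r,s} ue=∅

Live sets:
  n0: in=∅ out={f}
  n1: in={f} out={f,r}
  n2: in={f,r} out={f}
  n3: in={f} out={f}
  n4: in={f} out={f}

Interfere edges:
  e: {f,r}
  f: {e,r,s}
  r: {e,f}
  s: {f}

N(r) = ["e", "f"]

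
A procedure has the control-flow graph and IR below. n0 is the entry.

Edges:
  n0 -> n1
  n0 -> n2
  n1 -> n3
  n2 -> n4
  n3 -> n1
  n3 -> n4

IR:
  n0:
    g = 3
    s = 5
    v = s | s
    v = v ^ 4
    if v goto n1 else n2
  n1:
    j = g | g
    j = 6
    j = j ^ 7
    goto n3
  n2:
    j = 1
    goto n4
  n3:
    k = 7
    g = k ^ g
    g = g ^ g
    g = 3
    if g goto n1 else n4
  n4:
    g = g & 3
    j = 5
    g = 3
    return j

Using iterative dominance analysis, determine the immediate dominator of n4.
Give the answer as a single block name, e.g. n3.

Answer: n0

Analysis:
idom tree: n1←n0 n2←n0 n3←n1 n4←n0
Dom at joins:
  n1: preds {n0,n3}: {n0} ∩ {n0,n1,n3} = {n0}; idom=n0
  n4: preds {n2,n3}: {n0,n2} ∩ {n0,n1,n3} = {n0}; idom=n0

idom(n4) = n0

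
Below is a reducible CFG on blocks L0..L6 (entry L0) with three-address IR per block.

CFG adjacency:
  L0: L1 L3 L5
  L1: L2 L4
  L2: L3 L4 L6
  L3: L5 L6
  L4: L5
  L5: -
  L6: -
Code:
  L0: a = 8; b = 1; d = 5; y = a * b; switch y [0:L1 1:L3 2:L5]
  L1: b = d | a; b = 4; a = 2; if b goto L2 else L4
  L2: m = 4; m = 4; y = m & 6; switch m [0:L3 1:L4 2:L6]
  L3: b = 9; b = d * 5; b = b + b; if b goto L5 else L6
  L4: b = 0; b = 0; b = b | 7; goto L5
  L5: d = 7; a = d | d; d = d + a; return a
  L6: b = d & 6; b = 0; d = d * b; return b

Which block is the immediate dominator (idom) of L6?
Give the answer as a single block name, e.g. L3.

idom tree: L1←L0 L2←L1 L3←L0 L4←L1 L5←L0 L6←L0
Join-block Dom:
  L3: preds {L0,L2}: {L0} ∩ {L0,L1,L2} = {L0}; idom=L0
  L4: preds {L1,L2}: {L0,L1} ∩ {L0,L1,L2} = {L0,L1}; idom=L1
  L5: preds {L0,L3,L4}: {L0} ∩ {L0,L3} ∩ {L0,L1,L4} = {L0}; idom=L0
  L6: preds {L2,L3}: {L0,L1,L2} ∩ {L0,L3} = {L0}; idom=L0

idom(L6) = L0

Answer: L0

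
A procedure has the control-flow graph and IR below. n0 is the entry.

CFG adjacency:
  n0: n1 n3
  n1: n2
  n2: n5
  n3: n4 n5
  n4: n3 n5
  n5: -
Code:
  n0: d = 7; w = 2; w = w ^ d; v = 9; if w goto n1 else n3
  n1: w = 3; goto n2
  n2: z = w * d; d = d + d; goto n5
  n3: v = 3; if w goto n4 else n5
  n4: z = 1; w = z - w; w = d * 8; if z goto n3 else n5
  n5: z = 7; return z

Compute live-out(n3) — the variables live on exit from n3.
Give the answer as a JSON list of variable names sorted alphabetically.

Answer: ["d", "w"]

Analysis:
def/use:
  n0 def {d,v,w} use ∅
  n1 def {w} use ∅
  n2 def {d,z} use {d,w}
  n3 def {v} use {w}
  n4 def {w,z} use {d,w}
  n5 def {z} use ∅

Backward fixpoint:
  n0: in=∅ out={d,w}
  n1: in={d} out={d,w}
  n2: in={d,w} out=∅
  n3: in={d,w} out={d,w}
  n4: in={d,w} out={d,w}
  n5: in=∅ out=∅

live-out(n3) = ["d", "w"]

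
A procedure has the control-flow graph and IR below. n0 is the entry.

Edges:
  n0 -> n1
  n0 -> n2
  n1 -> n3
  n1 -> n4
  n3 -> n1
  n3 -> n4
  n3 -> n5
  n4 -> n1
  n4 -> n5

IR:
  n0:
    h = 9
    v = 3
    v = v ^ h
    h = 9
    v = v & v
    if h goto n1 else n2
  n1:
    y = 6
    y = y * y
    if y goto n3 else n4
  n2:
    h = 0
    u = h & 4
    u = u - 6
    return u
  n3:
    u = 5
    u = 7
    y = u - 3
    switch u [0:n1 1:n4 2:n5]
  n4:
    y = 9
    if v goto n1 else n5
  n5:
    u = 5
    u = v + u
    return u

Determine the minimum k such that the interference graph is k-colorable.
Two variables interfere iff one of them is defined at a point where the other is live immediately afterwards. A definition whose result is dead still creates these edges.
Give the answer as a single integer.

Answer: 3

Working:
Block summaries:
  n0: def={h,v} ue=∅
  n1: def={y} ue=∅
  n2: def={h,u} ue=∅
  n3: def={u,y} ue=∅
  n4: def={y} ue={v}
  n5: def={u} ue={v}

Live sets:
  n0: in=∅ out={v}
  n1: in={v} out={v}
  n2: in=∅ out=∅
  n3: in={v} out={v}
  n4: in={v} out={v}
  n5: in={v} out=∅

Interfere edges:
  h — {v}
  u — {v,y}
  v — {h,u,y}
  y — {u,v}

Registers:
  clique {u,v,y} ⇒ need ≥ 3
  assign h→r1 u→r1 v→r0 y→r2 — no edge inside a register ⇒ χ ≤ 3
  χ = 3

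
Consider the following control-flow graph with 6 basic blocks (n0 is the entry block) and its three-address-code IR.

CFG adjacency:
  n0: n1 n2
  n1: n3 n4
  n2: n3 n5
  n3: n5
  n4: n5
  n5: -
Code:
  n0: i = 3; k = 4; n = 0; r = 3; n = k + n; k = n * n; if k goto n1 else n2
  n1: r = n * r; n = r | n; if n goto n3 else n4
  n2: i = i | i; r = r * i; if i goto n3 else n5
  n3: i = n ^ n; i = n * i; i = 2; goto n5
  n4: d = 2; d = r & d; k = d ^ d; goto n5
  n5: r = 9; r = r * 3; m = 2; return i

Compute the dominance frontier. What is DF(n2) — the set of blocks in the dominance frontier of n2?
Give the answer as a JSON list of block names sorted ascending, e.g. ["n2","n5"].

idom tree: n1←n0 n2←n0 n3←n0 n4←n1 n5←n0
Dom at joins:
  n3: preds {n1,n2}: {n0,n1} ∩ {n0,n2} = {n0}; idom=n0
  n5: preds {n2,n3,n4}: {n0,n2} ∩ {n0,n3} ∩ {n0,n1,n4} = {n0}; idom=n0

DF derivation:
  join n3 pred n1: n1 stop@n0
  join n3 pred n2: n2 stop@n0
  join n5 pred n2: n2 stop@n0
  join n5 pred n3: n3 stop@n0
  join n5 pred n4: n4→n1 stop@n0
  DF(n0)=∅
  DF(n1)={n3,n5}
  DF(n2)={n3,n5}
  DF(n3)={n5}
  DF(n4)={n5}
  DF(n5)=∅

DF(n2) = ["n3", "n5"]

Answer: ["n3", "n5"]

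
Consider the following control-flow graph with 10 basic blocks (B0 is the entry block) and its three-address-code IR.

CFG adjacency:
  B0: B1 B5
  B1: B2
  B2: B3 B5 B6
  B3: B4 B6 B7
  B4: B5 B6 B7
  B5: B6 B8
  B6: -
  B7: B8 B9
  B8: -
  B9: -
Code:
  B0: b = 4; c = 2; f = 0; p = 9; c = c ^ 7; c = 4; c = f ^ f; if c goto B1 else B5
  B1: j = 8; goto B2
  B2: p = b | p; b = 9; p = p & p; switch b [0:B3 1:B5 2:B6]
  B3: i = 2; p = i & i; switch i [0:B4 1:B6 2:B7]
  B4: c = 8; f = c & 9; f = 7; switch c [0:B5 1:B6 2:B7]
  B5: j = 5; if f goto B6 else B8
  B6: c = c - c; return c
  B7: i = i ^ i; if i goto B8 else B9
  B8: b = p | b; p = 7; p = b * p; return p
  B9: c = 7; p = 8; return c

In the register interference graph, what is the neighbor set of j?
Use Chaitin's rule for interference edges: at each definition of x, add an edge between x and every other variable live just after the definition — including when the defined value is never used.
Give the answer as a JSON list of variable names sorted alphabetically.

Block summaries:
  B0: def={b,c,f,p} ue=∅
  B1: def={j} ue=∅
  B2: def={b,p} ue={b,p}
  B3: def={i,p} ue=∅
  B4: def={c,f} ue=∅
  B5: def={j} ue={f}
  B6: def={c} ue={c}
  B7: def={i} ue={i}
  B8: def={b,p} ue={b,p}
  B9: def={c,p} ue=∅

Backward fixpoint:
  B0 li=∅ lo={b,c,f,p}
  B1 li={b,c,f,p} lo={b,c,f,p}
  B2 li={b,c,f,p} lo={b,c,f,p}
  B3 li={b,c} lo={b,c,i,p}
  B4 li={b,i,p} lo={b,c,f,i,p}
  B5 li={b,c,f,p} lo={b,c,p}
  B6 li={c} lo=∅
  B7 li={b,i,p} lo={b,p}
  B8 li={b,p} lo=∅
  B9 li=∅ lo=∅

Interference:
  b — {c,f,i,j,p}
  c — {b,f,i,j,p}
  f — {b,c,i,j,p}
  i — {b,c,f,p}
  j — {b,c,f,p}
  p — {b,c,f,i,j}

N(j) = ["b", "c", "f", "p"]

Answer: ["b", "c", "f", "p"]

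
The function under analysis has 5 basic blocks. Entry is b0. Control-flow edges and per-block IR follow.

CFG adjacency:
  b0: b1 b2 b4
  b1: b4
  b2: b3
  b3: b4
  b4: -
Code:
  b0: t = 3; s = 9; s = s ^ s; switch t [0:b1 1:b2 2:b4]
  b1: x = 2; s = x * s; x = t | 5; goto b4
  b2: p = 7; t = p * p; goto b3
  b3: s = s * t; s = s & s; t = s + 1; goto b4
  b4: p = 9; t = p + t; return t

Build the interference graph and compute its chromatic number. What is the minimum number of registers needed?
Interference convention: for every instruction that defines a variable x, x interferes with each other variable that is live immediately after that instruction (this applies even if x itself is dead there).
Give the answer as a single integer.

Per-block:
  b0 def {s,t} use ∅
  b1 def {s,x} use {s,t}
  b2 def {p,t} use ∅
  b3 def {s,t} use {s,t}
  b4 def {p,t} use {t}

Backward fixpoint:
  live b0: ∅→{s,t}
  live b1: {s,t}→{t}
  live b2: {s}→{s,t}
  live b3: {s,t}→{t}
  live b4: {t}→∅

Interfere edges:
  p: {s,t}
  s: {p,t,x}
  t: {p,s,x}
  x: {s,t}

Colouring:
  lower bound: {p,s,t} mutually conflict ⇒ χ ≥ 3
  3-colouring: r0={s}  r1={t}  r2={p,x}
  χ = 3

Answer: 3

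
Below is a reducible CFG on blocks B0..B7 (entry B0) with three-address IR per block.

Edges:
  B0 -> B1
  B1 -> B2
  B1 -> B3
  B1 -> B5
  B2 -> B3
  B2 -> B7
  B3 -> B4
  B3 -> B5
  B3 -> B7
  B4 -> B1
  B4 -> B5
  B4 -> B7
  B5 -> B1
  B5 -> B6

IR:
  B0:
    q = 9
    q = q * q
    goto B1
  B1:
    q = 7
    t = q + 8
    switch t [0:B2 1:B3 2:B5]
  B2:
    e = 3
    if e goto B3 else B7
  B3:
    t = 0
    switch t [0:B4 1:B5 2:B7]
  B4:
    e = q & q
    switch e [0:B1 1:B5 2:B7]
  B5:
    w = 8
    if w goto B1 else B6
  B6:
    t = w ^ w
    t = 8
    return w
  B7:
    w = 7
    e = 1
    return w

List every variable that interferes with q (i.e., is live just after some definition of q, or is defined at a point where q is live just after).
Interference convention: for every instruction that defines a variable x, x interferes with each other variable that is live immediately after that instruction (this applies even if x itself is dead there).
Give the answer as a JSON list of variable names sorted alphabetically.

Answer: ["e", "t"]

Analysis:
Block summaries:
  B0: {q} / ∅
  B1: {q,t} / ∅
  B2: {e} / ∅
  B3: {t} / ∅
  B4: {e} / {q}
  B5: {w} / ∅
  B6: {t} / {w}
  B7: {e,w} / ∅

Liveness:
  B0: in=∅ out=∅
  B1: in=∅ out={q}
  B2: in={q} out={q}
  B3: in={q} out={q}
  B4: in={q} out=∅
  B5: in=∅ out={w}
  B6: in={w} out=∅
  B7: in=∅ out=∅

Conflict graph:
  e — {q,w}
  q — {e,t}
  t — {q,w}
  w — {e,t}

N(q) = ["e", "t"]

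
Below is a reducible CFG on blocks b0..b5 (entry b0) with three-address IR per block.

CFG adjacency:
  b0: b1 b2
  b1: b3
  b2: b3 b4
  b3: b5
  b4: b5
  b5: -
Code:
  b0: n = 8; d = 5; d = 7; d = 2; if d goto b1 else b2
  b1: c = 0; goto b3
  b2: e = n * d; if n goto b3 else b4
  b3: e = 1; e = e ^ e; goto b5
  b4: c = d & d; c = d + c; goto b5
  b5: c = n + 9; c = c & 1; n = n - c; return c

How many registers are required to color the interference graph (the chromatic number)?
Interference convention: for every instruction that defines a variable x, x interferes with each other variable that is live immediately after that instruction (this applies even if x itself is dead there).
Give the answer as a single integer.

Answer: 3

Analysis:
Block summaries:
  b0: {d,n} / ∅
  b1: {c} / ∅
  b2: {e} / {d,n}
  b3: {e} / ∅
  b4: {c} / {d}
  b5: {c,n} / {n}

Liveness:
  live b0: ∅→{d,n}
  live b1: {n}→{n}
  live b2: {d,n}→{d,n}
  live b3: {n}→{n}
  live b4: {d,n}→{n}
  live b5: {n}→∅

Interfere edges:
  c — {d,n}
  d — {c,e,n}
  e — {d,n}
  n — {c,d,e}

Chromatic number:
  clique {c,d,n} ⇒ need ≥ 3
  3-colouring: R0={d}  R1={n}  R2={c,e}
  χ = 3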